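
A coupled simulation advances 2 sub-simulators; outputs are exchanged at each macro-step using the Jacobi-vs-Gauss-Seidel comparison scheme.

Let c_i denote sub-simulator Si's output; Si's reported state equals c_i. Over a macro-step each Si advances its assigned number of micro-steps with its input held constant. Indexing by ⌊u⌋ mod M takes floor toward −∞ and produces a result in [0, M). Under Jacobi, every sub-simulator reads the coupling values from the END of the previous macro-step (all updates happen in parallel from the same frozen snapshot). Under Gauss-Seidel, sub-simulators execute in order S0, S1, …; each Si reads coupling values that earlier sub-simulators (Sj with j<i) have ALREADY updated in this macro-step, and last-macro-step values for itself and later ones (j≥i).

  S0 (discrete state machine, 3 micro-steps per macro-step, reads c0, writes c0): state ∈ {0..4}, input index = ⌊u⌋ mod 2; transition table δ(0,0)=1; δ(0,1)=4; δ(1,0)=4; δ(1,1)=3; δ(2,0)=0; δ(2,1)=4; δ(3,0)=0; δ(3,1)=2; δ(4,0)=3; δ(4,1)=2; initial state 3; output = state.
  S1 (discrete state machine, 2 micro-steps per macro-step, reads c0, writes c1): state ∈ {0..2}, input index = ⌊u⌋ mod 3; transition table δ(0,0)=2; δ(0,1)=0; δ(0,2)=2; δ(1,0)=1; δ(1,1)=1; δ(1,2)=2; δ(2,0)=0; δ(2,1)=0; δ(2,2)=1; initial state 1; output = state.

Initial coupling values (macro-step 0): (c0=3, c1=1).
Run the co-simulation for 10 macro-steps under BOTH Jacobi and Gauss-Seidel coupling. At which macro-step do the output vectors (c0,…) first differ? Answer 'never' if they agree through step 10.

first divergence at macro-step: never

[Jacobi] macro 1: S0 reads c0=3 → after 3×micro: 2; S1 reads c0=3 → after 2×micro: 1 ⇒ (c0=2, c1=1)
[Jacobi] macro 2: S0 reads c0=2 → after 3×micro: 4; S1 reads c0=2 → after 2×micro: 1 ⇒ (c0=4, c1=1)
[Jacobi] macro 3: S0 reads c0=4 → after 3×micro: 1; S1 reads c0=4 → after 2×micro: 1 ⇒ (c0=1, c1=1)
[Jacobi] macro 4: S0 reads c0=1 → after 3×micro: 4; S1 reads c0=1 → after 2×micro: 1 ⇒ (c0=4, c1=1)
[Jacobi] macro 5: S0 reads c0=4 → after 3×micro: 1; S1 reads c0=4 → after 2×micro: 1 ⇒ (c0=1, c1=1)
[Jacobi] macro 6: S0 reads c0=1 → after 3×micro: 4; S1 reads c0=1 → after 2×micro: 1 ⇒ (c0=4, c1=1)
[Jacobi] macro 7: S0 reads c0=4 → after 3×micro: 1; S1 reads c0=4 → after 2×micro: 1 ⇒ (c0=1, c1=1)
[Jacobi] macro 8: S0 reads c0=1 → after 3×micro: 4; S1 reads c0=1 → after 2×micro: 1 ⇒ (c0=4, c1=1)
[Jacobi] macro 9: S0 reads c0=4 → after 3×micro: 1; S1 reads c0=4 → after 2×micro: 1 ⇒ (c0=1, c1=1)
[Jacobi] macro 10: S0 reads c0=1 → after 3×micro: 4; S1 reads c0=1 → after 2×micro: 1 ⇒ (c0=4, c1=1)
[Gauss-Seidel] macro 1: S0 reads c0=3 → after 3×micro: 2; S1 reads c0=2 → after 2×micro: 1 ⇒ (c0=2, c1=1)
[Gauss-Seidel] macro 2: S0 reads c0=2 → after 3×micro: 4; S1 reads c0=4 → after 2×micro: 1 ⇒ (c0=4, c1=1)
[Gauss-Seidel] macro 3: S0 reads c0=4 → after 3×micro: 1; S1 reads c0=1 → after 2×micro: 1 ⇒ (c0=1, c1=1)
[Gauss-Seidel] macro 4: S0 reads c0=1 → after 3×micro: 4; S1 reads c0=4 → after 2×micro: 1 ⇒ (c0=4, c1=1)
[Gauss-Seidel] macro 5: S0 reads c0=4 → after 3×micro: 1; S1 reads c0=1 → after 2×micro: 1 ⇒ (c0=1, c1=1)
[Gauss-Seidel] macro 6: S0 reads c0=1 → after 3×micro: 4; S1 reads c0=4 → after 2×micro: 1 ⇒ (c0=4, c1=1)
[Gauss-Seidel] macro 7: S0 reads c0=4 → after 3×micro: 1; S1 reads c0=1 → after 2×micro: 1 ⇒ (c0=1, c1=1)
[Gauss-Seidel] macro 8: S0 reads c0=1 → after 3×micro: 4; S1 reads c0=4 → after 2×micro: 1 ⇒ (c0=4, c1=1)
[Gauss-Seidel] macro 9: S0 reads c0=4 → after 3×micro: 1; S1 reads c0=1 → after 2×micro: 1 ⇒ (c0=1, c1=1)
[Gauss-Seidel] macro 10: S0 reads c0=1 → after 3×micro: 4; S1 reads c0=4 → after 2×micro: 1 ⇒ (c0=4, c1=1)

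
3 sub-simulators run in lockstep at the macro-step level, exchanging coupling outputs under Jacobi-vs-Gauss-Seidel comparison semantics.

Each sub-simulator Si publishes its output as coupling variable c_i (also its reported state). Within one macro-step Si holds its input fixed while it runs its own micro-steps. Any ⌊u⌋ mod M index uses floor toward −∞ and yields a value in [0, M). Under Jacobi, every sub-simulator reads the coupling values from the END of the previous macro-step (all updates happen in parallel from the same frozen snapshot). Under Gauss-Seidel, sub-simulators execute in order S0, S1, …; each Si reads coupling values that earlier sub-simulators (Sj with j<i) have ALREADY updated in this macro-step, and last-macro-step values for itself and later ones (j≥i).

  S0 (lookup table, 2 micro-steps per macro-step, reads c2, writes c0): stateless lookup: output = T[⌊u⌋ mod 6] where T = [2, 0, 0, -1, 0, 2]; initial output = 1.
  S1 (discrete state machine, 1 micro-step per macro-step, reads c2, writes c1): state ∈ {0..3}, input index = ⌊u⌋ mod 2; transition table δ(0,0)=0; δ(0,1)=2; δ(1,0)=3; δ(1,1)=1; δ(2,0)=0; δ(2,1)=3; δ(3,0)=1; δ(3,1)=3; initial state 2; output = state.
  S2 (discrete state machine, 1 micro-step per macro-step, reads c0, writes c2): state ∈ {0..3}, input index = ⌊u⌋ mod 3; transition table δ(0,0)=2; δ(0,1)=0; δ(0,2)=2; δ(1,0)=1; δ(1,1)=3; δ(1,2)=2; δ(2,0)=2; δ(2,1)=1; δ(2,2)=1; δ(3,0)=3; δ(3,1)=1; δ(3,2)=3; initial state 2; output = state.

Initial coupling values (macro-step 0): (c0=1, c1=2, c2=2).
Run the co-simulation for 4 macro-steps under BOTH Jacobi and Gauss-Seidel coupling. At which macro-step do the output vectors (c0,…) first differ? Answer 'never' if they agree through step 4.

first divergence at macro-step: 1

[Jacobi] macro 1: S0 reads c2=2 → after 2×micro: 0; S1 reads c2=2 → after 1×micro: 0; S2 reads c0=1 → after 1×micro: 1 ⇒ (c0=0, c1=0, c2=1)
[Jacobi] macro 2: S0 reads c2=1 → after 2×micro: 0; S1 reads c2=1 → after 1×micro: 2; S2 reads c0=0 → after 1×micro: 1 ⇒ (c0=0, c1=2, c2=1)
[Jacobi] macro 3: S0 reads c2=1 → after 2×micro: 0; S1 reads c2=1 → after 1×micro: 3; S2 reads c0=0 → after 1×micro: 1 ⇒ (c0=0, c1=3, c2=1)
[Jacobi] macro 4: S0 reads c2=1 → after 2×micro: 0; S1 reads c2=1 → after 1×micro: 3; S2 reads c0=0 → after 1×micro: 1 ⇒ (c0=0, c1=3, c2=1)
[Gauss-Seidel] macro 1: S0 reads c2=2 → after 2×micro: 0; S1 reads c2=2 → after 1×micro: 0; S2 reads c0=0 → after 1×micro: 2 ⇒ (c0=0, c1=0, c2=2)
[Gauss-Seidel] macro 2: S0 reads c2=2 → after 2×micro: 0; S1 reads c2=2 → after 1×micro: 0; S2 reads c0=0 → after 1×micro: 2 ⇒ (c0=0, c1=0, c2=2)
[Gauss-Seidel] macro 3: S0 reads c2=2 → after 2×micro: 0; S1 reads c2=2 → after 1×micro: 0; S2 reads c0=0 → after 1×micro: 2 ⇒ (c0=0, c1=0, c2=2)
[Gauss-Seidel] macro 4: S0 reads c2=2 → after 2×micro: 0; S1 reads c2=2 → after 1×micro: 0; S2 reads c0=0 → after 1×micro: 2 ⇒ (c0=0, c1=0, c2=2)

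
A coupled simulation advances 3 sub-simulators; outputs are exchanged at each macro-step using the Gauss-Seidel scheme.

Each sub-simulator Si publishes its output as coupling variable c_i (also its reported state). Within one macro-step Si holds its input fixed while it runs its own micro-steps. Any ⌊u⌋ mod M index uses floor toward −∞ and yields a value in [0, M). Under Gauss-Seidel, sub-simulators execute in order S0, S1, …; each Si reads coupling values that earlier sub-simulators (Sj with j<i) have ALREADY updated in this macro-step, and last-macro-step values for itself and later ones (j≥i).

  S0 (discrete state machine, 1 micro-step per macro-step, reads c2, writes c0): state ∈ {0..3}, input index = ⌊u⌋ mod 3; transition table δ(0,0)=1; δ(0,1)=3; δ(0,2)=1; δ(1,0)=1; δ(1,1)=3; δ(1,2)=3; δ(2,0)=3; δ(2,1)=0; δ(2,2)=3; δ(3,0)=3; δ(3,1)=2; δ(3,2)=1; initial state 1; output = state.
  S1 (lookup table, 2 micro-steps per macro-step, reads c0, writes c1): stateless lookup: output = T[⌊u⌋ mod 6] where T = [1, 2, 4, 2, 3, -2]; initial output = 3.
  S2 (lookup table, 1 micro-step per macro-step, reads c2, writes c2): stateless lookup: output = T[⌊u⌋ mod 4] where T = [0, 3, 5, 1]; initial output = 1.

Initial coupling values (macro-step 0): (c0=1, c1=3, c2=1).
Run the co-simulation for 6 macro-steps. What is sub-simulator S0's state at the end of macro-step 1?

S0 state at macro-step 1 = 3

macro 1: S0 reads c2=1 → after 1×micro: 3; S1 reads c0=3 → after 2×micro: 2; S2 reads c2=1 → after 1×micro: 3 ⇒ (c0=3, c1=2, c2=3)
macro 2: S0 reads c2=3 → after 1×micro: 3; S1 reads c0=3 → after 2×micro: 2; S2 reads c2=3 → after 1×micro: 1 ⇒ (c0=3, c1=2, c2=1)
macro 3: S0 reads c2=1 → after 1×micro: 2; S1 reads c0=2 → after 2×micro: 4; S2 reads c2=1 → after 1×micro: 3 ⇒ (c0=2, c1=4, c2=3)
macro 4: S0 reads c2=3 → after 1×micro: 3; S1 reads c0=3 → after 2×micro: 2; S2 reads c2=3 → after 1×micro: 1 ⇒ (c0=3, c1=2, c2=1)
macro 5: S0 reads c2=1 → after 1×micro: 2; S1 reads c0=2 → after 2×micro: 4; S2 reads c2=1 → after 1×micro: 3 ⇒ (c0=2, c1=4, c2=3)
macro 6: S0 reads c2=3 → after 1×micro: 3; S1 reads c0=3 → after 2×micro: 2; S2 reads c2=3 → after 1×micro: 1 ⇒ (c0=3, c1=2, c2=1)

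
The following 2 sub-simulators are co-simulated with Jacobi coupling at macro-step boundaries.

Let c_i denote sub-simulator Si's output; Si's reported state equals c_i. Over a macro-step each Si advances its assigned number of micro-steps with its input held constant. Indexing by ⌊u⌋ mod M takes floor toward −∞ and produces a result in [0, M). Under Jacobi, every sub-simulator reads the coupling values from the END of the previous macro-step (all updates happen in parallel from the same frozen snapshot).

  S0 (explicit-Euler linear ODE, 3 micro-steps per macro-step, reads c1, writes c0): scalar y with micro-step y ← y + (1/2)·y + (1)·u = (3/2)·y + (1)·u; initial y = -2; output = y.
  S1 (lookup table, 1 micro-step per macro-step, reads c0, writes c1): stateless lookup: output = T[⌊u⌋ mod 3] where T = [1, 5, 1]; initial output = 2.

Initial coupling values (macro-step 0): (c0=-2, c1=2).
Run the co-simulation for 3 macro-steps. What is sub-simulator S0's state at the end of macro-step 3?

S0 state at macro-step 3 = 29755/256

macro 1: S0 reads c1=2 → after 3×micro: 11/4; S1 reads c0=-2 → after 1×micro: 5 ⇒ (c0=11/4, c1=5)
macro 2: S0 reads c1=5 → after 3×micro: 1057/32; S1 reads c0=11/4 → after 1×micro: 1 ⇒ (c0=1057/32, c1=1)
macro 3: S0 reads c1=1 → after 3×micro: 29755/256; S1 reads c0=1057/32 → after 1×micro: 1 ⇒ (c0=29755/256, c1=1)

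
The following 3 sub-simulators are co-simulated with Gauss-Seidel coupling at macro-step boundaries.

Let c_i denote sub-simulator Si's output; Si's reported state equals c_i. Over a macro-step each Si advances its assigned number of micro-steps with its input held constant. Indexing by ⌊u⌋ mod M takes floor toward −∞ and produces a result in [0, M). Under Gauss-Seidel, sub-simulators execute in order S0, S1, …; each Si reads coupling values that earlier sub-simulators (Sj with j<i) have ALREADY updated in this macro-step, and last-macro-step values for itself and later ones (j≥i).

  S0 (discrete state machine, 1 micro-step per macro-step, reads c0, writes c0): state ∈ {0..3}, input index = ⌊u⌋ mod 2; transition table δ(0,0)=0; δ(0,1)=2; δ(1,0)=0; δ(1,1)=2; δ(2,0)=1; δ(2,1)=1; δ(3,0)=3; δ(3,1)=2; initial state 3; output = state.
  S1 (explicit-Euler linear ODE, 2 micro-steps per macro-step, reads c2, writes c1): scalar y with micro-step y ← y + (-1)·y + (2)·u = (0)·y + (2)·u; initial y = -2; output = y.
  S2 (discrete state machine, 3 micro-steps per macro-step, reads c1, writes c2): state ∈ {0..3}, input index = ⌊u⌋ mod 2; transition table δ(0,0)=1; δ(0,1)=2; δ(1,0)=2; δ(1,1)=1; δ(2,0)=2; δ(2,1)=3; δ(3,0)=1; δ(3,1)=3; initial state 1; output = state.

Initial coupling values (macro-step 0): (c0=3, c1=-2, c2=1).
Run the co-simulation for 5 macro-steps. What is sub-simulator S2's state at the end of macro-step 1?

macro 1: S0 reads c0=3 → after 1×micro: 2; S1 reads c2=1 → after 2×micro: 2; S2 reads c1=2 → after 3×micro: 2 ⇒ (c0=2, c1=2, c2=2)
macro 2: S0 reads c0=2 → after 1×micro: 1; S1 reads c2=2 → after 2×micro: 4; S2 reads c1=4 → after 3×micro: 2 ⇒ (c0=1, c1=4, c2=2)
macro 3: S0 reads c0=1 → after 1×micro: 2; S1 reads c2=2 → after 2×micro: 4; S2 reads c1=4 → after 3×micro: 2 ⇒ (c0=2, c1=4, c2=2)
macro 4: S0 reads c0=2 → after 1×micro: 1; S1 reads c2=2 → after 2×micro: 4; S2 reads c1=4 → after 3×micro: 2 ⇒ (c0=1, c1=4, c2=2)
macro 5: S0 reads c0=1 → after 1×micro: 2; S1 reads c2=2 → after 2×micro: 4; S2 reads c1=4 → after 3×micro: 2 ⇒ (c0=2, c1=4, c2=2)

S2 state at macro-step 1 = 2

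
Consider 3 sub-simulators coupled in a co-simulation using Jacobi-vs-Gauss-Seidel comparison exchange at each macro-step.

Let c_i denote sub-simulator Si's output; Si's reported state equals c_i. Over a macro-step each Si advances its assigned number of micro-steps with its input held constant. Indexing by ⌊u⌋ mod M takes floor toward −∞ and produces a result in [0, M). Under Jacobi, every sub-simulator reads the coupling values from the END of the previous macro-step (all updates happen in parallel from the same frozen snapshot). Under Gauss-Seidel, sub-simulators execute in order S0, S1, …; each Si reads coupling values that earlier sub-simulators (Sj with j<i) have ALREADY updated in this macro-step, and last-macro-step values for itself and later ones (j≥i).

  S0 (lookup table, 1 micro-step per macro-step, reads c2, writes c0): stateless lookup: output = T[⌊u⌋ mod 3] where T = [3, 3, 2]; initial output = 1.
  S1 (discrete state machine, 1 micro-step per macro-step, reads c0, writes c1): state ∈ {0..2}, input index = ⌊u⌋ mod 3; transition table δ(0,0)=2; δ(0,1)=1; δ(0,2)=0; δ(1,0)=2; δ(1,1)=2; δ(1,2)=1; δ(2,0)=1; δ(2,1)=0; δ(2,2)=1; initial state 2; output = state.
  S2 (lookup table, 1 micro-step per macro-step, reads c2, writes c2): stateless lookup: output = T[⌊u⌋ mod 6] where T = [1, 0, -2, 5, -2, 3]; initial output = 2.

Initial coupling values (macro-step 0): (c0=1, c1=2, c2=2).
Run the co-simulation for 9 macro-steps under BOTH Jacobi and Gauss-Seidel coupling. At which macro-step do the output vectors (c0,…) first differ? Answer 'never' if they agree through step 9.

first divergence at macro-step: 1

[Jacobi] macro 1: S0 reads c2=2 → after 1×micro: 2; S1 reads c0=1 → after 1×micro: 0; S2 reads c2=2 → after 1×micro: -2 ⇒ (c0=2, c1=0, c2=-2)
[Jacobi] macro 2: S0 reads c2=-2 → after 1×micro: 3; S1 reads c0=2 → after 1×micro: 0; S2 reads c2=-2 → after 1×micro: -2 ⇒ (c0=3, c1=0, c2=-2)
[Jacobi] macro 3: S0 reads c2=-2 → after 1×micro: 3; S1 reads c0=3 → after 1×micro: 2; S2 reads c2=-2 → after 1×micro: -2 ⇒ (c0=3, c1=2, c2=-2)
[Jacobi] macro 4: S0 reads c2=-2 → after 1×micro: 3; S1 reads c0=3 → after 1×micro: 1; S2 reads c2=-2 → after 1×micro: -2 ⇒ (c0=3, c1=1, c2=-2)
[Jacobi] macro 5: S0 reads c2=-2 → after 1×micro: 3; S1 reads c0=3 → after 1×micro: 2; S2 reads c2=-2 → after 1×micro: -2 ⇒ (c0=3, c1=2, c2=-2)
[Jacobi] macro 6: S0 reads c2=-2 → after 1×micro: 3; S1 reads c0=3 → after 1×micro: 1; S2 reads c2=-2 → after 1×micro: -2 ⇒ (c0=3, c1=1, c2=-2)
[Jacobi] macro 7: S0 reads c2=-2 → after 1×micro: 3; S1 reads c0=3 → after 1×micro: 2; S2 reads c2=-2 → after 1×micro: -2 ⇒ (c0=3, c1=2, c2=-2)
[Jacobi] macro 8: S0 reads c2=-2 → after 1×micro: 3; S1 reads c0=3 → after 1×micro: 1; S2 reads c2=-2 → after 1×micro: -2 ⇒ (c0=3, c1=1, c2=-2)
[Jacobi] macro 9: S0 reads c2=-2 → after 1×micro: 3; S1 reads c0=3 → after 1×micro: 2; S2 reads c2=-2 → after 1×micro: -2 ⇒ (c0=3, c1=2, c2=-2)
[Gauss-Seidel] macro 1: S0 reads c2=2 → after 1×micro: 2; S1 reads c0=2 → after 1×micro: 1; S2 reads c2=2 → after 1×micro: -2 ⇒ (c0=2, c1=1, c2=-2)
[Gauss-Seidel] macro 2: S0 reads c2=-2 → after 1×micro: 3; S1 reads c0=3 → after 1×micro: 2; S2 reads c2=-2 → after 1×micro: -2 ⇒ (c0=3, c1=2, c2=-2)
[Gauss-Seidel] macro 3: S0 reads c2=-2 → after 1×micro: 3; S1 reads c0=3 → after 1×micro: 1; S2 reads c2=-2 → after 1×micro: -2 ⇒ (c0=3, c1=1, c2=-2)
[Gauss-Seidel] macro 4: S0 reads c2=-2 → after 1×micro: 3; S1 reads c0=3 → after 1×micro: 2; S2 reads c2=-2 → after 1×micro: -2 ⇒ (c0=3, c1=2, c2=-2)
[Gauss-Seidel] macro 5: S0 reads c2=-2 → after 1×micro: 3; S1 reads c0=3 → after 1×micro: 1; S2 reads c2=-2 → after 1×micro: -2 ⇒ (c0=3, c1=1, c2=-2)
[Gauss-Seidel] macro 6: S0 reads c2=-2 → after 1×micro: 3; S1 reads c0=3 → after 1×micro: 2; S2 reads c2=-2 → after 1×micro: -2 ⇒ (c0=3, c1=2, c2=-2)
[Gauss-Seidel] macro 7: S0 reads c2=-2 → after 1×micro: 3; S1 reads c0=3 → after 1×micro: 1; S2 reads c2=-2 → after 1×micro: -2 ⇒ (c0=3, c1=1, c2=-2)
[Gauss-Seidel] macro 8: S0 reads c2=-2 → after 1×micro: 3; S1 reads c0=3 → after 1×micro: 2; S2 reads c2=-2 → after 1×micro: -2 ⇒ (c0=3, c1=2, c2=-2)
[Gauss-Seidel] macro 9: S0 reads c2=-2 → after 1×micro: 3; S1 reads c0=3 → after 1×micro: 1; S2 reads c2=-2 → after 1×micro: -2 ⇒ (c0=3, c1=1, c2=-2)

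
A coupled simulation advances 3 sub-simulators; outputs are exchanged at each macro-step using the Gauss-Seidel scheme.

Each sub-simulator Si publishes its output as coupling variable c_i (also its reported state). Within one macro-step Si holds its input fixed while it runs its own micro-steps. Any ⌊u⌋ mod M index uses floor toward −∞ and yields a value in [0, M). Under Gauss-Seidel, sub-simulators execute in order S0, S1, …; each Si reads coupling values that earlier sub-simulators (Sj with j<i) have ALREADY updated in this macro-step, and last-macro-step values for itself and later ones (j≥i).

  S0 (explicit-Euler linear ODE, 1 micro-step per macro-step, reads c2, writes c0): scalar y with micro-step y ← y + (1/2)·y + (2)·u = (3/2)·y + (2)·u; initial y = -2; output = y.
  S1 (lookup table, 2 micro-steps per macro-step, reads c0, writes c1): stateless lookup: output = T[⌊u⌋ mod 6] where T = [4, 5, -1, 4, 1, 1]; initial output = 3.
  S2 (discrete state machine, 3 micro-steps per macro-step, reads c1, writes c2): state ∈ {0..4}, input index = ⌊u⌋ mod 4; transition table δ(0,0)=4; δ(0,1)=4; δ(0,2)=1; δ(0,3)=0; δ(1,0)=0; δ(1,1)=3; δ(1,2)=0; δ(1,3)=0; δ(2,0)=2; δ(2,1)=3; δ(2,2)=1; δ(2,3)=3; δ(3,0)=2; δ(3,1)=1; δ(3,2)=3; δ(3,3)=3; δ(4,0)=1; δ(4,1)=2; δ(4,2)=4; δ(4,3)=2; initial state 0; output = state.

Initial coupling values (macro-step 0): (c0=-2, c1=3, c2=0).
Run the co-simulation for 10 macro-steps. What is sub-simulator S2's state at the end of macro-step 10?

S2 state at macro-step 10 = 1

macro 1: S0 reads c2=0 → after 1×micro: -3; S1 reads c0=-3 → after 2×micro: 4; S2 reads c1=4 → after 3×micro: 0 ⇒ (c0=-3, c1=4, c2=0)
macro 2: S0 reads c2=0 → after 1×micro: -9/2; S1 reads c0=-9/2 → after 2×micro: 5; S2 reads c1=5 → after 3×micro: 3 ⇒ (c0=-9/2, c1=5, c2=3)
macro 3: S0 reads c2=3 → after 1×micro: -3/4; S1 reads c0=-3/4 → after 2×micro: 1; S2 reads c1=1 → after 3×micro: 1 ⇒ (c0=-3/4, c1=1, c2=1)
macro 4: S0 reads c2=1 → after 1×micro: 7/8; S1 reads c0=7/8 → after 2×micro: 4; S2 reads c1=4 → after 3×micro: 1 ⇒ (c0=7/8, c1=4, c2=1)
macro 5: S0 reads c2=1 → after 1×micro: 53/16; S1 reads c0=53/16 → after 2×micro: 4; S2 reads c1=4 → after 3×micro: 1 ⇒ (c0=53/16, c1=4, c2=1)
macro 6: S0 reads c2=1 → after 1×micro: 223/32; S1 reads c0=223/32 → after 2×micro: 4; S2 reads c1=4 → after 3×micro: 1 ⇒ (c0=223/32, c1=4, c2=1)
macro 7: S0 reads c2=1 → after 1×micro: 797/64; S1 reads c0=797/64 → after 2×micro: 4; S2 reads c1=4 → after 3×micro: 1 ⇒ (c0=797/64, c1=4, c2=1)
macro 8: S0 reads c2=1 → after 1×micro: 2647/128; S1 reads c0=2647/128 → after 2×micro: -1; S2 reads c1=-1 → after 3×micro: 0 ⇒ (c0=2647/128, c1=-1, c2=0)
macro 9: S0 reads c2=0 → after 1×micro: 7941/256; S1 reads c0=7941/256 → after 2×micro: 5; S2 reads c1=5 → after 3×micro: 3 ⇒ (c0=7941/256, c1=5, c2=3)
macro 10: S0 reads c2=3 → after 1×micro: 26895/512; S1 reads c0=26895/512 → after 2×micro: 1; S2 reads c1=1 → after 3×micro: 1 ⇒ (c0=26895/512, c1=1, c2=1)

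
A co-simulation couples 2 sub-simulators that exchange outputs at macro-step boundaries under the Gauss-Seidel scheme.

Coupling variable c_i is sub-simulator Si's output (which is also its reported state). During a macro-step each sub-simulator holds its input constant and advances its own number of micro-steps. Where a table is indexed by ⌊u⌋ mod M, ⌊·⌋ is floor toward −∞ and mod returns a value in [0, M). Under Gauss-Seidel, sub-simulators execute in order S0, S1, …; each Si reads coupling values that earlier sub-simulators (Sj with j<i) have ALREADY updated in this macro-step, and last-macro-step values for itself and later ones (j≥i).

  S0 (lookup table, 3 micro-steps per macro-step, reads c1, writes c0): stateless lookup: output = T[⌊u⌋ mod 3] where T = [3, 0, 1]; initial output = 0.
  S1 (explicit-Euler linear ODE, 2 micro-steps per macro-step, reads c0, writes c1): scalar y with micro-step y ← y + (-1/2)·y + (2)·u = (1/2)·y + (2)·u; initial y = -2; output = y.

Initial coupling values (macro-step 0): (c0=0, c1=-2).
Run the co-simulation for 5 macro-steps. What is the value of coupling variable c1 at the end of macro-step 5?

c1 at macro-step 5 = 5879/512

macro 1: S0 reads c1=-2 → after 3×micro: 0; S1 reads c0=0 → after 2×micro: -1/2 ⇒ (c0=0, c1=-1/2)
macro 2: S0 reads c1=-1/2 → after 3×micro: 1; S1 reads c0=1 → after 2×micro: 23/8 ⇒ (c0=1, c1=23/8)
macro 3: S0 reads c1=23/8 → after 3×micro: 1; S1 reads c0=1 → after 2×micro: 119/32 ⇒ (c0=1, c1=119/32)
macro 4: S0 reads c1=119/32 → after 3×micro: 3; S1 reads c0=3 → after 2×micro: 1271/128 ⇒ (c0=3, c1=1271/128)
macro 5: S0 reads c1=1271/128 → after 3×micro: 3; S1 reads c0=3 → after 2×micro: 5879/512 ⇒ (c0=3, c1=5879/512)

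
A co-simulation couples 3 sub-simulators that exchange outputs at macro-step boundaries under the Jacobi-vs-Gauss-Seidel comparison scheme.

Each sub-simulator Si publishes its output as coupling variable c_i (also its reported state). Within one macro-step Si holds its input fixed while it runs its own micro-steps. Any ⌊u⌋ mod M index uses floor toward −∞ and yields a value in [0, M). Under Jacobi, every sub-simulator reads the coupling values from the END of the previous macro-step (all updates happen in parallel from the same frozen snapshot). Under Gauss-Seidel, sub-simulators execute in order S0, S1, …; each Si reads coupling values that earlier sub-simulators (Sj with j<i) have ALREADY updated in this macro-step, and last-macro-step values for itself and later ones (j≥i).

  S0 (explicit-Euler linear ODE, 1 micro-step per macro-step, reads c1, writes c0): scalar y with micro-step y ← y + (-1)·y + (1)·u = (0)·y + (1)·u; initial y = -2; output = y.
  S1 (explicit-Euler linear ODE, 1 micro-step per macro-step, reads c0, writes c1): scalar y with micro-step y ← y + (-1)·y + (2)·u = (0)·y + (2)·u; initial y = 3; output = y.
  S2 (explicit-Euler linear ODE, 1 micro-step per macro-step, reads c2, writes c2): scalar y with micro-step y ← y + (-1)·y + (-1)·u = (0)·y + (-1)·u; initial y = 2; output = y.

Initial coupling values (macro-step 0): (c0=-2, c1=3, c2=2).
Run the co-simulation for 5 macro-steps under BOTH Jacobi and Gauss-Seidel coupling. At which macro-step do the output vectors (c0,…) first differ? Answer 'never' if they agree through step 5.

first divergence at macro-step: 1

[Jacobi] macro 1: S0 reads c1=3 → after 1×micro: 3; S1 reads c0=-2 → after 1×micro: -4; S2 reads c2=2 → after 1×micro: -2 ⇒ (c0=3, c1=-4, c2=-2)
[Jacobi] macro 2: S0 reads c1=-4 → after 1×micro: -4; S1 reads c0=3 → after 1×micro: 6; S2 reads c2=-2 → after 1×micro: 2 ⇒ (c0=-4, c1=6, c2=2)
[Jacobi] macro 3: S0 reads c1=6 → after 1×micro: 6; S1 reads c0=-4 → after 1×micro: -8; S2 reads c2=2 → after 1×micro: -2 ⇒ (c0=6, c1=-8, c2=-2)
[Jacobi] macro 4: S0 reads c1=-8 → after 1×micro: -8; S1 reads c0=6 → after 1×micro: 12; S2 reads c2=-2 → after 1×micro: 2 ⇒ (c0=-8, c1=12, c2=2)
[Jacobi] macro 5: S0 reads c1=12 → after 1×micro: 12; S1 reads c0=-8 → after 1×micro: -16; S2 reads c2=2 → after 1×micro: -2 ⇒ (c0=12, c1=-16, c2=-2)
[Gauss-Seidel] macro 1: S0 reads c1=3 → after 1×micro: 3; S1 reads c0=3 → after 1×micro: 6; S2 reads c2=2 → after 1×micro: -2 ⇒ (c0=3, c1=6, c2=-2)
[Gauss-Seidel] macro 2: S0 reads c1=6 → after 1×micro: 6; S1 reads c0=6 → after 1×micro: 12; S2 reads c2=-2 → after 1×micro: 2 ⇒ (c0=6, c1=12, c2=2)
[Gauss-Seidel] macro 3: S0 reads c1=12 → after 1×micro: 12; S1 reads c0=12 → after 1×micro: 24; S2 reads c2=2 → after 1×micro: -2 ⇒ (c0=12, c1=24, c2=-2)
[Gauss-Seidel] macro 4: S0 reads c1=24 → after 1×micro: 24; S1 reads c0=24 → after 1×micro: 48; S2 reads c2=-2 → after 1×micro: 2 ⇒ (c0=24, c1=48, c2=2)
[Gauss-Seidel] macro 5: S0 reads c1=48 → after 1×micro: 48; S1 reads c0=48 → after 1×micro: 96; S2 reads c2=2 → after 1×micro: -2 ⇒ (c0=48, c1=96, c2=-2)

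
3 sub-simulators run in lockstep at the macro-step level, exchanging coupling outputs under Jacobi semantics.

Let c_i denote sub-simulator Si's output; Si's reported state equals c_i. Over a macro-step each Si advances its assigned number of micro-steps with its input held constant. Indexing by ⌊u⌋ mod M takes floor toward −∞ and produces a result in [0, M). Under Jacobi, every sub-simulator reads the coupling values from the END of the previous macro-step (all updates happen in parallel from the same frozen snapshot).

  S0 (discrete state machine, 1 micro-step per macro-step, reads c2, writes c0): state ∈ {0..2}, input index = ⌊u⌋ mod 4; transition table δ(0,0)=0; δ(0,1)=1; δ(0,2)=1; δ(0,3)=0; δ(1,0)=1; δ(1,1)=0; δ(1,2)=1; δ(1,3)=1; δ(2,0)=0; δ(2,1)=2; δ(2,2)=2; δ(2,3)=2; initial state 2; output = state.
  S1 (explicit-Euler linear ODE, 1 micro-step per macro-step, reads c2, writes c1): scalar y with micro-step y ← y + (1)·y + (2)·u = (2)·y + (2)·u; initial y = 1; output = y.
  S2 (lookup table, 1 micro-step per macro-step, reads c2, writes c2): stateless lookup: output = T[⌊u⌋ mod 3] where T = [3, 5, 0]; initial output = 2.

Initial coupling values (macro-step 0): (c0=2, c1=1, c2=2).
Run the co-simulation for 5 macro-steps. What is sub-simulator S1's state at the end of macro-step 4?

S1 state at macro-step 4 = 66

macro 1: S0 reads c2=2 → after 1×micro: 2; S1 reads c2=2 → after 1×micro: 6; S2 reads c2=2 → after 1×micro: 0 ⇒ (c0=2, c1=6, c2=0)
macro 2: S0 reads c2=0 → after 1×micro: 0; S1 reads c2=0 → after 1×micro: 12; S2 reads c2=0 → after 1×micro: 3 ⇒ (c0=0, c1=12, c2=3)
macro 3: S0 reads c2=3 → after 1×micro: 0; S1 reads c2=3 → after 1×micro: 30; S2 reads c2=3 → after 1×micro: 3 ⇒ (c0=0, c1=30, c2=3)
macro 4: S0 reads c2=3 → after 1×micro: 0; S1 reads c2=3 → after 1×micro: 66; S2 reads c2=3 → after 1×micro: 3 ⇒ (c0=0, c1=66, c2=3)
macro 5: S0 reads c2=3 → after 1×micro: 0; S1 reads c2=3 → after 1×micro: 138; S2 reads c2=3 → after 1×micro: 3 ⇒ (c0=0, c1=138, c2=3)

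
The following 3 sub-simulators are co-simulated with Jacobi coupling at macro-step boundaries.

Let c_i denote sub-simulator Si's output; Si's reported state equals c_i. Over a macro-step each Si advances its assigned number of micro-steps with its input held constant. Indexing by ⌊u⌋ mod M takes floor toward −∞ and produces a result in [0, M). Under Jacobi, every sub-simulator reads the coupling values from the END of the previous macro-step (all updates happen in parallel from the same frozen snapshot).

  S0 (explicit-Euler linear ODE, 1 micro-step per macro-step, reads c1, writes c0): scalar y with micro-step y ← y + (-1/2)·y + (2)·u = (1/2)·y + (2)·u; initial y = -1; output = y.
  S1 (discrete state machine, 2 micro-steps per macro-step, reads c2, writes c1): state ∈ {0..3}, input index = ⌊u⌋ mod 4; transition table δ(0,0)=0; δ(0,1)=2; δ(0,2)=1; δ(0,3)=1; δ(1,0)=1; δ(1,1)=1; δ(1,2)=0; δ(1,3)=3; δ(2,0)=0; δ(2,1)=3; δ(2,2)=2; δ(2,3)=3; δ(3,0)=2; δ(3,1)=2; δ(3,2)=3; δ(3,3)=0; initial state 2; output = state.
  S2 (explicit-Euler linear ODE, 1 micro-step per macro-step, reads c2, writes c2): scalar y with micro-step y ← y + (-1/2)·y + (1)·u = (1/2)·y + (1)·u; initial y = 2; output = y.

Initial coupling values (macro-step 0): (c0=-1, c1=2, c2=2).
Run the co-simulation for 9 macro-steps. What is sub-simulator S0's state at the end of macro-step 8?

macro 1: S0 reads c1=2 → after 1×micro: 7/2; S1 reads c2=2 → after 2×micro: 2; S2 reads c2=2 → after 1×micro: 3 ⇒ (c0=7/2, c1=2, c2=3)
macro 2: S0 reads c1=2 → after 1×micro: 23/4; S1 reads c2=3 → after 2×micro: 0; S2 reads c2=3 → after 1×micro: 9/2 ⇒ (c0=23/4, c1=0, c2=9/2)
macro 3: S0 reads c1=0 → after 1×micro: 23/8; S1 reads c2=9/2 → after 2×micro: 0; S2 reads c2=9/2 → after 1×micro: 27/4 ⇒ (c0=23/8, c1=0, c2=27/4)
macro 4: S0 reads c1=0 → after 1×micro: 23/16; S1 reads c2=27/4 → after 2×micro: 0; S2 reads c2=27/4 → after 1×micro: 81/8 ⇒ (c0=23/16, c1=0, c2=81/8)
macro 5: S0 reads c1=0 → after 1×micro: 23/32; S1 reads c2=81/8 → after 2×micro: 0; S2 reads c2=81/8 → after 1×micro: 243/16 ⇒ (c0=23/32, c1=0, c2=243/16)
macro 6: S0 reads c1=0 → after 1×micro: 23/64; S1 reads c2=243/16 → after 2×micro: 3; S2 reads c2=243/16 → after 1×micro: 729/32 ⇒ (c0=23/64, c1=3, c2=729/32)
macro 7: S0 reads c1=3 → after 1×micro: 791/128; S1 reads c2=729/32 → after 2×micro: 3; S2 reads c2=729/32 → after 1×micro: 2187/64 ⇒ (c0=791/128, c1=3, c2=2187/64)
macro 8: S0 reads c1=3 → after 1×micro: 2327/256; S1 reads c2=2187/64 → after 2×micro: 3; S2 reads c2=2187/64 → after 1×micro: 6561/128 ⇒ (c0=2327/256, c1=3, c2=6561/128)
macro 9: S0 reads c1=3 → after 1×micro: 5399/512; S1 reads c2=6561/128 → after 2×micro: 1; S2 reads c2=6561/128 → after 1×micro: 19683/256 ⇒ (c0=5399/512, c1=1, c2=19683/256)

S0 state at macro-step 8 = 2327/256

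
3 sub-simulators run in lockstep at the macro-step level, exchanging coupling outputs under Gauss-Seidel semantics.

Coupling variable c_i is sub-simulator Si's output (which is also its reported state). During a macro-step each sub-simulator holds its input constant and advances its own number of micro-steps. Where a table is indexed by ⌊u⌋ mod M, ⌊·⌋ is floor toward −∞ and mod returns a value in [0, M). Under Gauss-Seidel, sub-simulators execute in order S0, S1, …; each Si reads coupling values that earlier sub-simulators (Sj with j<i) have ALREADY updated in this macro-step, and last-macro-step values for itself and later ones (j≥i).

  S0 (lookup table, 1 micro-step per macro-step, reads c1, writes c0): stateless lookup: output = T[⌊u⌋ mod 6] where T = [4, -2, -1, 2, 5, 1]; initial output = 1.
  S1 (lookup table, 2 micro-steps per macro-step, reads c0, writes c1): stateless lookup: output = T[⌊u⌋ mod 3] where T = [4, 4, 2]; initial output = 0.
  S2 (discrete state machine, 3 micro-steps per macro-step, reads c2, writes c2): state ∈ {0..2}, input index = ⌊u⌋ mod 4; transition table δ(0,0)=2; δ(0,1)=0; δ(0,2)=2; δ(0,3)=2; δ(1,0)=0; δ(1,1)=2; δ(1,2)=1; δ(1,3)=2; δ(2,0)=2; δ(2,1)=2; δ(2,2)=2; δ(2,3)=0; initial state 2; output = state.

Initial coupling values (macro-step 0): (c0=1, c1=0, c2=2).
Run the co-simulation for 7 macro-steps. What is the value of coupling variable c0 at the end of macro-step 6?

c0 at macro-step 6 = -1

macro 1: S0 reads c1=0 → after 1×micro: 4; S1 reads c0=4 → after 2×micro: 4; S2 reads c2=2 → after 3×micro: 2 ⇒ (c0=4, c1=4, c2=2)
macro 2: S0 reads c1=4 → after 1×micro: 5; S1 reads c0=5 → after 2×micro: 2; S2 reads c2=2 → after 3×micro: 2 ⇒ (c0=5, c1=2, c2=2)
macro 3: S0 reads c1=2 → after 1×micro: -1; S1 reads c0=-1 → after 2×micro: 2; S2 reads c2=2 → after 3×micro: 2 ⇒ (c0=-1, c1=2, c2=2)
macro 4: S0 reads c1=2 → after 1×micro: -1; S1 reads c0=-1 → after 2×micro: 2; S2 reads c2=2 → after 3×micro: 2 ⇒ (c0=-1, c1=2, c2=2)
macro 5: S0 reads c1=2 → after 1×micro: -1; S1 reads c0=-1 → after 2×micro: 2; S2 reads c2=2 → after 3×micro: 2 ⇒ (c0=-1, c1=2, c2=2)
macro 6: S0 reads c1=2 → after 1×micro: -1; S1 reads c0=-1 → after 2×micro: 2; S2 reads c2=2 → after 3×micro: 2 ⇒ (c0=-1, c1=2, c2=2)
macro 7: S0 reads c1=2 → after 1×micro: -1; S1 reads c0=-1 → after 2×micro: 2; S2 reads c2=2 → after 3×micro: 2 ⇒ (c0=-1, c1=2, c2=2)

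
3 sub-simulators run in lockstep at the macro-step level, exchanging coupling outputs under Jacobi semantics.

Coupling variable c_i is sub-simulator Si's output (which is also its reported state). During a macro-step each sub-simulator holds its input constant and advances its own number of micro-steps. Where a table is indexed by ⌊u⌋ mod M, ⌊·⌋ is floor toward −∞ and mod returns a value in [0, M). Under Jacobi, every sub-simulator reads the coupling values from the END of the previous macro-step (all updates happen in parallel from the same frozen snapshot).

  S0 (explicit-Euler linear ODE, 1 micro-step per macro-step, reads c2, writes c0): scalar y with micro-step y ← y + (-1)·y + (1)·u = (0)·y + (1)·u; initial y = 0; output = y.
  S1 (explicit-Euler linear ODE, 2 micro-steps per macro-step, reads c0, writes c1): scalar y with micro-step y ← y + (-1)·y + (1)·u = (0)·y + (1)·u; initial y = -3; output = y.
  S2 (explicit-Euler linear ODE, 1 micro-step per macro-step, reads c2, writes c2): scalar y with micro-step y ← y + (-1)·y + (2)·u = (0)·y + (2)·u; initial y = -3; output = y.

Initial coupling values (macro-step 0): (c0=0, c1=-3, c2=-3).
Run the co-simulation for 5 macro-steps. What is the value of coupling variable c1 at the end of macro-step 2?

macro 1: S0 reads c2=-3 → after 1×micro: -3; S1 reads c0=0 → after 2×micro: 0; S2 reads c2=-3 → after 1×micro: -6 ⇒ (c0=-3, c1=0, c2=-6)
macro 2: S0 reads c2=-6 → after 1×micro: -6; S1 reads c0=-3 → after 2×micro: -3; S2 reads c2=-6 → after 1×micro: -12 ⇒ (c0=-6, c1=-3, c2=-12)
macro 3: S0 reads c2=-12 → after 1×micro: -12; S1 reads c0=-6 → after 2×micro: -6; S2 reads c2=-12 → after 1×micro: -24 ⇒ (c0=-12, c1=-6, c2=-24)
macro 4: S0 reads c2=-24 → after 1×micro: -24; S1 reads c0=-12 → after 2×micro: -12; S2 reads c2=-24 → after 1×micro: -48 ⇒ (c0=-24, c1=-12, c2=-48)
macro 5: S0 reads c2=-48 → after 1×micro: -48; S1 reads c0=-24 → after 2×micro: -24; S2 reads c2=-48 → after 1×micro: -96 ⇒ (c0=-48, c1=-24, c2=-96)

c1 at macro-step 2 = -3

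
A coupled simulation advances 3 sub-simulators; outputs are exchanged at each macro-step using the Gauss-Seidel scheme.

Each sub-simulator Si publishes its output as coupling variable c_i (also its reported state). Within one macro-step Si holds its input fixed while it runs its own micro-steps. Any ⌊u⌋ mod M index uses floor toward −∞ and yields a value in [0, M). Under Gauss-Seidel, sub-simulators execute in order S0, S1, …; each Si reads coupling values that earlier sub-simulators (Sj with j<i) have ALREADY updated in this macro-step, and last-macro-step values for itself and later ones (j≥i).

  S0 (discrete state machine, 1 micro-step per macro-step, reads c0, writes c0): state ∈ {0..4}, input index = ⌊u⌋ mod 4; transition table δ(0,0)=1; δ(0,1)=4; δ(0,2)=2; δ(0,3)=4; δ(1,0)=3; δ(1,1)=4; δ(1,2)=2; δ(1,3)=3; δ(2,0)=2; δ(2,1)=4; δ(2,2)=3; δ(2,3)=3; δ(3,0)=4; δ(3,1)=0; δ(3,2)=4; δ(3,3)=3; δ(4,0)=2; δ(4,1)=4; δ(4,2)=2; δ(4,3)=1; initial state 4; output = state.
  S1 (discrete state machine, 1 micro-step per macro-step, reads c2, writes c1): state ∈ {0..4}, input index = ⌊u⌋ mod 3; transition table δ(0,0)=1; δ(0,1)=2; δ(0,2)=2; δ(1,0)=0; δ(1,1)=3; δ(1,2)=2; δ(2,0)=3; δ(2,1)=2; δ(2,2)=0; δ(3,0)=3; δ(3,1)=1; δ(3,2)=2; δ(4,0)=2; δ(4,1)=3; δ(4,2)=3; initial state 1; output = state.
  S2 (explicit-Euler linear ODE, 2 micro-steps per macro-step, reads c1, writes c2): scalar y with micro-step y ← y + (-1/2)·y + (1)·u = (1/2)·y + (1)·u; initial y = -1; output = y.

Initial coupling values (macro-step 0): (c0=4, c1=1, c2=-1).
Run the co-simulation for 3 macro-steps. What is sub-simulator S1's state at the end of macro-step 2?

macro 1: S0 reads c0=4 → after 1×micro: 2; S1 reads c2=-1 → after 1×micro: 2; S2 reads c1=2 → after 2×micro: 11/4 ⇒ (c0=2, c1=2, c2=11/4)
macro 2: S0 reads c0=2 → after 1×micro: 3; S1 reads c2=11/4 → after 1×micro: 0; S2 reads c1=0 → after 2×micro: 11/16 ⇒ (c0=3, c1=0, c2=11/16)
macro 3: S0 reads c0=3 → after 1×micro: 3; S1 reads c2=11/16 → after 1×micro: 1; S2 reads c1=1 → after 2×micro: 107/64 ⇒ (c0=3, c1=1, c2=107/64)

S1 state at macro-step 2 = 0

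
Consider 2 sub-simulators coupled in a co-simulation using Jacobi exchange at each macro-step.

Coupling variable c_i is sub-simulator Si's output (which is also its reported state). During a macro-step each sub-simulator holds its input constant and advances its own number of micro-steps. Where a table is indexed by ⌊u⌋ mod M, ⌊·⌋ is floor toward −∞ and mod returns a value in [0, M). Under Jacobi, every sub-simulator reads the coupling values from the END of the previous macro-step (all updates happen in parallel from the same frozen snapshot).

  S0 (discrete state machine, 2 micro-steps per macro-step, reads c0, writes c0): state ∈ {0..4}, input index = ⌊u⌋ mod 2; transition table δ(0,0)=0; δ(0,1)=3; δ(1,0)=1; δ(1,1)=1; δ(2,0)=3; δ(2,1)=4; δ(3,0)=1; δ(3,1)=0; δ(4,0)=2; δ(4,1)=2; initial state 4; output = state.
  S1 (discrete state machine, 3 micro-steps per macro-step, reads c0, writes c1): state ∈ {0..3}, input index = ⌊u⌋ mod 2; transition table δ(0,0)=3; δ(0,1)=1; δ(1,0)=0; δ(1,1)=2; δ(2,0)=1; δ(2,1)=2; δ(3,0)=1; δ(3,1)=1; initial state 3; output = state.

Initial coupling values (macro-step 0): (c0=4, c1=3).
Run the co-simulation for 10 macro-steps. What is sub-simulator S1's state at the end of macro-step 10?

macro 1: S0 reads c0=4 → after 2×micro: 3; S1 reads c0=4 → after 3×micro: 3 ⇒ (c0=3, c1=3)
macro 2: S0 reads c0=3 → after 2×micro: 3; S1 reads c0=3 → after 3×micro: 2 ⇒ (c0=3, c1=2)
macro 3: S0 reads c0=3 → after 2×micro: 3; S1 reads c0=3 → after 3×micro: 2 ⇒ (c0=3, c1=2)
macro 4: S0 reads c0=3 → after 2×micro: 3; S1 reads c0=3 → after 3×micro: 2 ⇒ (c0=3, c1=2)
macro 5: S0 reads c0=3 → after 2×micro: 3; S1 reads c0=3 → after 3×micro: 2 ⇒ (c0=3, c1=2)
macro 6: S0 reads c0=3 → after 2×micro: 3; S1 reads c0=3 → after 3×micro: 2 ⇒ (c0=3, c1=2)
macro 7: S0 reads c0=3 → after 2×micro: 3; S1 reads c0=3 → after 3×micro: 2 ⇒ (c0=3, c1=2)
macro 8: S0 reads c0=3 → after 2×micro: 3; S1 reads c0=3 → after 3×micro: 2 ⇒ (c0=3, c1=2)
macro 9: S0 reads c0=3 → after 2×micro: 3; S1 reads c0=3 → after 3×micro: 2 ⇒ (c0=3, c1=2)
macro 10: S0 reads c0=3 → after 2×micro: 3; S1 reads c0=3 → after 3×micro: 2 ⇒ (c0=3, c1=2)

S1 state at macro-step 10 = 2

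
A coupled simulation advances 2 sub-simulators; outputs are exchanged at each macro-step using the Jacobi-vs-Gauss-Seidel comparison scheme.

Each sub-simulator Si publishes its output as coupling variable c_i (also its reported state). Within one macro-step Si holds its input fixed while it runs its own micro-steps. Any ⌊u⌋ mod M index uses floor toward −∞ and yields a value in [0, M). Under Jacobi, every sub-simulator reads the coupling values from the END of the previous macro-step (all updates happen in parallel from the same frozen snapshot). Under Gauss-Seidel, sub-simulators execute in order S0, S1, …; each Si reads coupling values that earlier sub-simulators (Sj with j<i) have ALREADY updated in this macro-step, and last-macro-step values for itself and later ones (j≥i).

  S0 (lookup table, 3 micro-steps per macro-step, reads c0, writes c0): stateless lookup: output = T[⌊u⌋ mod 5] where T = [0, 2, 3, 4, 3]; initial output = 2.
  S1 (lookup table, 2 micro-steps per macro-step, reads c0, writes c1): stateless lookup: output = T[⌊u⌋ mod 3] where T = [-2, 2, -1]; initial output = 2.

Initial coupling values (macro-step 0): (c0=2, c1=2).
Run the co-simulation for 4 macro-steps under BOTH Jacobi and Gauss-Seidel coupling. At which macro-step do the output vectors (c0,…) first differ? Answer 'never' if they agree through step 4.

first divergence at macro-step: 1

[Jacobi] macro 1: S0 reads c0=2 → after 3×micro: 3; S1 reads c0=2 → after 2×micro: -1 ⇒ (c0=3, c1=-1)
[Jacobi] macro 2: S0 reads c0=3 → after 3×micro: 4; S1 reads c0=3 → after 2×micro: -2 ⇒ (c0=4, c1=-2)
[Jacobi] macro 3: S0 reads c0=4 → after 3×micro: 3; S1 reads c0=4 → after 2×micro: 2 ⇒ (c0=3, c1=2)
[Jacobi] macro 4: S0 reads c0=3 → after 3×micro: 4; S1 reads c0=3 → after 2×micro: -2 ⇒ (c0=4, c1=-2)
[Gauss-Seidel] macro 1: S0 reads c0=2 → after 3×micro: 3; S1 reads c0=3 → after 2×micro: -2 ⇒ (c0=3, c1=-2)
[Gauss-Seidel] macro 2: S0 reads c0=3 → after 3×micro: 4; S1 reads c0=4 → after 2×micro: 2 ⇒ (c0=4, c1=2)
[Gauss-Seidel] macro 3: S0 reads c0=4 → after 3×micro: 3; S1 reads c0=3 → after 2×micro: -2 ⇒ (c0=3, c1=-2)
[Gauss-Seidel] macro 4: S0 reads c0=3 → after 3×micro: 4; S1 reads c0=4 → after 2×micro: 2 ⇒ (c0=4, c1=2)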